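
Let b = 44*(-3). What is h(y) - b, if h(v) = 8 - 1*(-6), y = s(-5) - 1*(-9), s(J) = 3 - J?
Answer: 146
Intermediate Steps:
y = 17 (y = (3 - 1*(-5)) - 1*(-9) = (3 + 5) + 9 = 8 + 9 = 17)
b = -132
h(v) = 14 (h(v) = 8 + 6 = 14)
h(y) - b = 14 - 1*(-132) = 14 + 132 = 146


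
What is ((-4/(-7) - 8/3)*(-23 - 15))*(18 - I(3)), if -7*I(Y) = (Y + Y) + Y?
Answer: 75240/49 ≈ 1535.5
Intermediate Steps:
I(Y) = -3*Y/7 (I(Y) = -((Y + Y) + Y)/7 = -(2*Y + Y)/7 = -3*Y/7)
((-4/(-7) - 8/3)*(-23 - 15))*(18 - I(3)) = ((-4/(-7) - 8/3)*(-23 - 15))*(18 - (-3)*3/7) = ((-4*(-⅐) - 8*⅓)*(-38))*(18 - 1*(-9/7)) = ((4/7 - 8/3)*(-38))*(18 + 9/7) = -44/21*(-38)*(135/7) = (1672/21)*(135/7) = 75240/49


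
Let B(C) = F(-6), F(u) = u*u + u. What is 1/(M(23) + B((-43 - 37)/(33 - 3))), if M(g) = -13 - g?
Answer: -⅙ ≈ -0.16667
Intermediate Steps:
F(u) = u + u² (F(u) = u² + u = u + u²)
B(C) = 30 (B(C) = -6*(1 - 6) = -6*(-5) = 30)
1/(M(23) + B((-43 - 37)/(33 - 3))) = 1/((-13 - 1*23) + 30) = 1/((-13 - 23) + 30) = 1/(-36 + 30) = 1/(-6) = -⅙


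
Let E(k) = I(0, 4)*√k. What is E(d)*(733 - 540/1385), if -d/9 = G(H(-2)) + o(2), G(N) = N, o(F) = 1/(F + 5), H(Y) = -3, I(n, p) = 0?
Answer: 0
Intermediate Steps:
o(F) = 1/(5 + F)
d = 180/7 (d = -9*(-3 + 1/(5 + 2)) = -9*(-3 + 1/7) = -9*(-3 + ⅐) = -9*(-20/7) = 180/7 ≈ 25.714)
E(k) = 0 (E(k) = 0*√k = 0)
E(d)*(733 - 540/1385) = 0*(733 - 540/1385) = 0*(733 - 540*1/1385) = 0*(733 - 108/277) = 0*(202933/277) = 0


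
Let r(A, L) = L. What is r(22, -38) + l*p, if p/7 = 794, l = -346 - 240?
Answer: -3257026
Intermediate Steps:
l = -586
p = 5558 (p = 7*794 = 5558)
r(22, -38) + l*p = -38 - 586*5558 = -38 - 3256988 = -3257026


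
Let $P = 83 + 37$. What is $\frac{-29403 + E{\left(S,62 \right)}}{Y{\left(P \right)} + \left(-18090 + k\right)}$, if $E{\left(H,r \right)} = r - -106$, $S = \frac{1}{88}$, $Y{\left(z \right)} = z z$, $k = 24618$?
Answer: $- \frac{9745}{6976} \approx -1.3969$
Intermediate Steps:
$P = 120$
$Y{\left(z \right)} = z^{2}$
$S = \frac{1}{88} \approx 0.011364$
$E{\left(H,r \right)} = 106 + r$ ($E{\left(H,r \right)} = r + 106 = 106 + r$)
$\frac{-29403 + E{\left(S,62 \right)}}{Y{\left(P \right)} + \left(-18090 + k\right)} = \frac{-29403 + \left(106 + 62\right)}{120^{2} + \left(-18090 + 24618\right)} = \frac{-29403 + 168}{14400 + 6528} = - \frac{29235}{20928} = \left(-29235\right) \frac{1}{20928} = - \frac{9745}{6976}$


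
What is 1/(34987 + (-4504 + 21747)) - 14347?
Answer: -749343809/52230 ≈ -14347.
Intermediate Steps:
1/(34987 + (-4504 + 21747)) - 14347 = 1/(34987 + 17243) - 14347 = 1/52230 - 14347 = -749343809/52230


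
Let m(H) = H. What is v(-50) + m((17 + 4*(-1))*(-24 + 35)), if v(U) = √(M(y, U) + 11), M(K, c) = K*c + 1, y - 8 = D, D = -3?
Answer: 143 + I*√238 ≈ 143.0 + 15.427*I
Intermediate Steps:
y = 5 (y = 8 - 3 = 5)
M(K, c) = 1 + K*c
v(U) = √(12 + 5*U) (v(U) = √((1 + 5*U) + 11) = √(12 + 5*U))
v(-50) + m((17 + 4*(-1))*(-24 + 35)) = √(12 + 5*(-50)) + (17 + 4*(-1))*(-24 + 35) = √(12 - 250) + (17 - 4)*11 = √(-238) + 13*11 = I*√238 + 143 = 143 + I*√238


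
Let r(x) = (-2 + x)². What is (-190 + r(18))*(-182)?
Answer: -12012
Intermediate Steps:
(-190 + r(18))*(-182) = (-190 + (-2 + 18)²)*(-182) = (-190 + 16²)*(-182) = (-190 + 256)*(-182) = 66*(-182) = -12012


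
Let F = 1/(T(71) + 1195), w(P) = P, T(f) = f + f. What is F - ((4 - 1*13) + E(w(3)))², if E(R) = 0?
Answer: -108296/1337 ≈ -80.999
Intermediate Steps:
T(f) = 2*f
F = 1/1337 (F = 1/(2*71 + 1195) = 1/(142 + 1195) = 1/1337 ≈ 0.00074794)
F - ((4 - 1*13) + E(w(3)))² = 1/1337 - ((4 - 1*13) + 0)² = 1/1337 - ((4 - 13) + 0)² = 1/1337 - (-9 + 0)² = 1/1337 - 1*(-9)² = 1/1337 - 1*81 = 1/1337 - 81 = -108296/1337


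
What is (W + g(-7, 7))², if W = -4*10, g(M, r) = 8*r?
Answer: 256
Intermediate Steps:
W = -40
(W + g(-7, 7))² = (-40 + 8*7)² = (-40 + 56)² = 16² = 256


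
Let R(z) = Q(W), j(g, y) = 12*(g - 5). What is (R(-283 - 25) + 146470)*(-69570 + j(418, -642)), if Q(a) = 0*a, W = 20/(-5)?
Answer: -9464012580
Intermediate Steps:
W = -4 (W = 20*(-⅕) = -4)
j(g, y) = -60 + 12*g (j(g, y) = 12*(-5 + g) = -60 + 12*g)
Q(a) = 0
R(z) = 0
(R(-283 - 25) + 146470)*(-69570 + j(418, -642)) = (0 + 146470)*(-69570 + (-60 + 12*418)) = 146470*(-69570 + (-60 + 5016)) = 146470*(-69570 + 4956) = 146470*(-64614) = -9464012580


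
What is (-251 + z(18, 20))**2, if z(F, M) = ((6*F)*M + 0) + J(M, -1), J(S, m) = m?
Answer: 3640464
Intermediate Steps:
z(F, M) = -1 + 6*F*M (z(F, M) = ((6*F)*M + 0) - 1 = (6*F*M + 0) - 1 = 6*F*M - 1 = -1 + 6*F*M)
(-251 + z(18, 20))**2 = (-251 + (-1 + 6*18*20))**2 = (-251 + (-1 + 2160))**2 = (-251 + 2159)**2 = 1908**2 = 3640464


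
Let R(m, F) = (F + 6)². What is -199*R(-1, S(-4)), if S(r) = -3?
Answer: -1791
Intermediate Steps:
R(m, F) = (6 + F)²
-199*R(-1, S(-4)) = -199*(6 - 3)² = -199*3² = -199*9 = -1791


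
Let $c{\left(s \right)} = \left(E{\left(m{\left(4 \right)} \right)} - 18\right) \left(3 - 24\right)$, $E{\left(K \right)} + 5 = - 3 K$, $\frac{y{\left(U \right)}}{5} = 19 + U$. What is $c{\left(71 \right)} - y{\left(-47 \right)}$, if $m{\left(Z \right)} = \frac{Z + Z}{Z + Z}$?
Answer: $686$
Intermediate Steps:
$m{\left(Z \right)} = 1$ ($m{\left(Z \right)} = \frac{2 Z}{2 Z} = 2 Z \frac{1}{2 Z} = 1$)
$y{\left(U \right)} = 95 + 5 U$ ($y{\left(U \right)} = 5 \left(19 + U\right) = 95 + 5 U$)
$E{\left(K \right)} = -5 - 3 K$
$c{\left(s \right)} = 546$ ($c{\left(s \right)} = \left(\left(-5 - 3\right) - 18\right) \left(3 - 24\right) = \left(\left(-5 - 3\right) - 18\right) \left(-21\right) = \left(-8 - 18\right) \left(-21\right) = \left(-26\right) \left(-21\right) = 546$)
$c{\left(71 \right)} - y{\left(-47 \right)} = 546 - \left(95 + 5 \left(-47\right)\right) = 546 - \left(95 - 235\right) = 546 - -140 = 546 + 140 = 686$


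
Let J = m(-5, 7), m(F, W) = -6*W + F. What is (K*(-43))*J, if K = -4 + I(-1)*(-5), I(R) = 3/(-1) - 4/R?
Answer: -18189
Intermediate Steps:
m(F, W) = F - 6*W
I(R) = -3 - 4/R (I(R) = 3*(-1) - 4/R = -3 - 4/R)
J = -47 (J = -5 - 6*7 = -5 - 42 = -47)
K = -9 (K = -4 + (-3 - 4/(-1))*(-5) = -4 + (-3 - 4*(-1))*(-5) = -4 + (-3 + 4)*(-5) = -4 + 1*(-5) = -4 - 5 = -9)
(K*(-43))*J = -9*(-43)*(-47) = 387*(-47) = -18189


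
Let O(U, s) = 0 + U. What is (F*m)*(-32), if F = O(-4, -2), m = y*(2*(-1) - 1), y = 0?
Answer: 0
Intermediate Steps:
O(U, s) = U
m = 0 (m = 0*(2*(-1) - 1) = 0*(-2 - 1) = 0*(-3) = 0)
F = -4
(F*m)*(-32) = -4*0*(-32) = 0*(-32) = 0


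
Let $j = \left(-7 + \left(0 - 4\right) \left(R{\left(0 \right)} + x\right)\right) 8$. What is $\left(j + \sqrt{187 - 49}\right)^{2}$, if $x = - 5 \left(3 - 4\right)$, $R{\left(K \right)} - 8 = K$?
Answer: $\left(472 - \sqrt{138}\right)^{2} \approx 2.1183 \cdot 10^{5}$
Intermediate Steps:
$R{\left(K \right)} = 8 + K$
$x = 5$ ($x = \left(-5\right) \left(-1\right) = 5$)
$j = -472$ ($j = \left(-7 + \left(0 - 4\right) \left(\left(8 + 0\right) + 5\right)\right) 8 = \left(-7 - 4 \left(8 + 5\right)\right) 8 = \left(-7 - 52\right) 8 = \left(-59\right) 8 = -472$)
$\left(j + \sqrt{187 - 49}\right)^{2} = \left(-472 + \sqrt{187 - 49}\right)^{2} = \left(-472 + \sqrt{138}\right)^{2}$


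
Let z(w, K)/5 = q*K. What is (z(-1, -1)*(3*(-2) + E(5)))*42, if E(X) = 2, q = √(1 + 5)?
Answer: 840*√6 ≈ 2057.6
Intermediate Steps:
q = √6 ≈ 2.4495
z(w, K) = 5*K*√6 (z(w, K) = 5*(√6*K) = 5*(K*√6) = 5*K*√6)
(z(-1, -1)*(3*(-2) + E(5)))*42 = ((5*(-1)*√6)*(3*(-2) + 2))*42 = ((-5*√6)*(-6 + 2))*42 = (-5*√6*(-4))*42 = (20*√6)*42 = 840*√6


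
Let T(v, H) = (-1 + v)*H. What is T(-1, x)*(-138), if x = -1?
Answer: -276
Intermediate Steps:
T(v, H) = H*(-1 + v)
T(-1, x)*(-138) = -(-1 - 1)*(-138) = -1*(-2)*(-138) = 2*(-138) = -276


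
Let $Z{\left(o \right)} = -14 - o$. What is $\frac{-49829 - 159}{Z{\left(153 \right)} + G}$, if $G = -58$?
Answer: $\frac{49988}{225} \approx 222.17$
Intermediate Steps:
$\frac{-49829 - 159}{Z{\left(153 \right)} + G} = \frac{-49829 - 159}{\left(-14 - 153\right) - 58} = - \frac{49988}{\left(-14 - 153\right) - 58} = - \frac{49988}{-167 - 58} = - \frac{49988}{-225} = \left(-49988\right) \left(- \frac{1}{225}\right) = \frac{49988}{225}$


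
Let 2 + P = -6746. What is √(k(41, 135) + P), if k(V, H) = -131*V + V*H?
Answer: 2*I*√1646 ≈ 81.142*I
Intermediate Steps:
P = -6748 (P = -2 - 6746 = -6748)
k(V, H) = -131*V + H*V
√(k(41, 135) + P) = √(41*(-131 + 135) - 6748) = √(41*4 - 6748) = √(164 - 6748) = √(-6584) = 2*I*√1646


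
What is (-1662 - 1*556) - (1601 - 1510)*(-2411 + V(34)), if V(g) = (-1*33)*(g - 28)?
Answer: 235201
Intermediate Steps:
V(g) = 924 - 33*g (V(g) = -33*(-28 + g) = 924 - 33*g)
(-1662 - 1*556) - (1601 - 1510)*(-2411 + V(34)) = (-1662 - 1*556) - (1601 - 1510)*(-2411 + (924 - 33*34)) = (-1662 - 556) - 91*(-2411 + (924 - 1122)) = -2218 - 91*(-2411 - 198) = -2218 - 91*(-2609) = -2218 - 1*(-237419) = -2218 + 237419 = 235201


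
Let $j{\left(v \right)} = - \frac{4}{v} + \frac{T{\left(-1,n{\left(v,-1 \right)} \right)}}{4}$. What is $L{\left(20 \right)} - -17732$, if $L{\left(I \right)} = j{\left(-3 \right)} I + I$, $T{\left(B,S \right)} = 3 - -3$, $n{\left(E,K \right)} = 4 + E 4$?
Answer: $\frac{53426}{3} \approx 17809.0$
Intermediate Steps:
$n{\left(E,K \right)} = 4 + 4 E$
$T{\left(B,S \right)} = 6$ ($T{\left(B,S \right)} = 3 + 3 = 6$)
$j{\left(v \right)} = \frac{3}{2} - \frac{4}{v}$ ($j{\left(v \right)} = - \frac{4}{v} + \frac{6}{4} = - \frac{4}{v} + 6 \cdot \frac{1}{4} = - \frac{4}{v} + \frac{3}{2} = \frac{3}{2} - \frac{4}{v}$)
$L{\left(I \right)} = \frac{23 I}{6}$ ($L{\left(I \right)} = \left(\frac{3}{2} - \frac{4}{-3}\right) I + I = \left(\frac{3}{2} - - \frac{4}{3}\right) I + I = \left(\frac{3}{2} + \frac{4}{3}\right) I + I = \frac{17 I}{6} + I = \frac{23 I}{6}$)
$L{\left(20 \right)} - -17732 = \frac{23}{6} \cdot 20 - -17732 = \frac{230}{3} + 17732 = \frac{53426}{3}$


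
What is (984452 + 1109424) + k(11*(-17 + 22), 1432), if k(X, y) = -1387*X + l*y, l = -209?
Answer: 1718303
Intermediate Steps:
k(X, y) = -1387*X - 209*y
(984452 + 1109424) + k(11*(-17 + 22), 1432) = (984452 + 1109424) + (-15257*(-17 + 22) - 209*1432) = 2093876 + (-15257*5 - 299288) = 2093876 + (-1387*55 - 299288) = 2093876 + (-76285 - 299288) = 2093876 - 375573 = 1718303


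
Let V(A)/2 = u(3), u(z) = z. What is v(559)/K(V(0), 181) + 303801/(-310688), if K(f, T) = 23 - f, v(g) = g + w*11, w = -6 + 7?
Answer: 171927543/5281696 ≈ 32.552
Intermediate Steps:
w = 1
V(A) = 6 (V(A) = 2*3 = 6)
v(g) = 11 + g (v(g) = g + 1*11 = g + 11 = 11 + g)
v(559)/K(V(0), 181) + 303801/(-310688) = (11 + 559)/(23 - 1*6) + 303801/(-310688) = 570/(23 - 6) + 303801*(-1/310688) = 570/17 - 303801/310688 = 171927543/5281696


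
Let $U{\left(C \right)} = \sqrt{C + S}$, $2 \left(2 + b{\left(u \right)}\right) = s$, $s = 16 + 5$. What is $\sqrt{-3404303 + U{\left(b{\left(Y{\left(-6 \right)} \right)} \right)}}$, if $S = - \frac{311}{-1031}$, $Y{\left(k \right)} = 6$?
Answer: $\frac{\sqrt{-14474565284732 + 2062 \sqrt{37423238}}}{2062} \approx 1845.1 i$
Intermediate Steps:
$s = 21$
$b{\left(u \right)} = \frac{17}{2}$ ($b{\left(u \right)} = -2 + \frac{1}{2} \cdot 21 = -2 + \frac{21}{2} = \frac{17}{2}$)
$S = \frac{311}{1031}$ ($S = \left(-311\right) \left(- \frac{1}{1031}\right) = \frac{311}{1031} \approx 0.30165$)
$U{\left(C \right)} = \sqrt{\frac{311}{1031} + C}$ ($U{\left(C \right)} = \sqrt{C + \frac{311}{1031}} = \sqrt{\frac{311}{1031} + C}$)
$\sqrt{-3404303 + U{\left(b{\left(Y{\left(-6 \right)} \right)} \right)}} = \sqrt{-3404303 + \frac{\sqrt{320641 + 1062961 \cdot \frac{17}{2}}}{1031}} = \sqrt{-3404303 + \frac{\sqrt{320641 + \frac{18070337}{2}}}{1031}} = \sqrt{-3404303 + \frac{\sqrt{\frac{18711619}{2}}}{1031}} = \sqrt{-3404303 + \frac{\frac{1}{2} \sqrt{37423238}}{1031}} = \sqrt{-3404303 + \frac{\sqrt{37423238}}{2062}}$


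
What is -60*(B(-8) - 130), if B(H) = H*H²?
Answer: 38520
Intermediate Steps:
B(H) = H³
-60*(B(-8) - 130) = -60*((-8)³ - 130) = -60*(-512 - 130) = -60*(-642) = 38520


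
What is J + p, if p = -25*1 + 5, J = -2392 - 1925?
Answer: -4337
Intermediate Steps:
J = -4317
p = -20 (p = -25 + 5 = -20)
J + p = -4317 - 20 = -4337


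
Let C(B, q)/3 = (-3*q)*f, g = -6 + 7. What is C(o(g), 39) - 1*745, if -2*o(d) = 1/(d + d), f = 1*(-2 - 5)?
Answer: 1712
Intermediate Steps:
g = 1
f = -7 (f = 1*(-7) = -7)
o(d) = -1/(4*d) (o(d) = -1/(2*(d + d)) = -1/(2*d)/2 = -1/(4*d))
C(B, q) = 63*q (C(B, q) = 3*(-3*q*(-7)) = 3*(21*q) = 63*q)
C(o(g), 39) - 1*745 = 63*39 - 1*745 = 2457 - 745 = 1712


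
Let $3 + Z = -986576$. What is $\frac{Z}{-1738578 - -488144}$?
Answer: $\frac{986579}{1250434} \approx 0.78899$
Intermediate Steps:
$Z = -986579$ ($Z = -3 - 986576 = -986579$)
$\frac{Z}{-1738578 - -488144} = - \frac{986579}{-1738578 - -488144} = - \frac{986579}{-1738578 + 488144} = - \frac{986579}{-1250434} = \left(-986579\right) \left(- \frac{1}{1250434}\right) = \frac{986579}{1250434}$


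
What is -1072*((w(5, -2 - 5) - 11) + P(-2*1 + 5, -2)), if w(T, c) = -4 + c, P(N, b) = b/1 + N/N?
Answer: 24656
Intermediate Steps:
P(N, b) = 1 + b (P(N, b) = b*1 + 1 = b + 1 = 1 + b)
-1072*((w(5, -2 - 5) - 11) + P(-2*1 + 5, -2)) = -1072*(((-4 + (-2 - 5)) - 11) + (1 - 2)) = -1072*(((-4 - 7) - 11) - 1) = -1072*((-11 - 11) - 1) = -1072*(-22 - 1) = -1072*(-23) = 24656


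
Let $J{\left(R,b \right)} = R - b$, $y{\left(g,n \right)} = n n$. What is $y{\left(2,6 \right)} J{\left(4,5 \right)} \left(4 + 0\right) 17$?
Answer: $-2448$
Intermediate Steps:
$y{\left(g,n \right)} = n^{2}$
$y{\left(2,6 \right)} J{\left(4,5 \right)} \left(4 + 0\right) 17 = 6^{2} \left(4 - 5\right) \left(4 + 0\right) 17 = 36 \left(4 - 5\right) 4 \cdot 17 = 36 \left(\left(-1\right) 4\right) 17 = 36 \left(-4\right) 17 = \left(-144\right) 17 = -2448$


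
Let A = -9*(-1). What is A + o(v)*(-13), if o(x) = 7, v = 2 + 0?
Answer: -82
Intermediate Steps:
v = 2
A = 9
A + o(v)*(-13) = 9 + 7*(-13) = 9 - 91 = -82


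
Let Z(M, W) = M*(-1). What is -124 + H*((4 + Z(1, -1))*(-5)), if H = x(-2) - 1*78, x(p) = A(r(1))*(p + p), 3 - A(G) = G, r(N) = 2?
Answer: 1106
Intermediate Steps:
Z(M, W) = -M
A(G) = 3 - G
x(p) = 2*p (x(p) = (3 - 1*2)*(p + p) = (3 - 2)*(2*p) = 1*(2*p) = 2*p)
H = -82 (H = 2*(-2) - 1*78 = -4 - 78 = -82)
-124 + H*((4 + Z(1, -1))*(-5)) = -124 - 82*(4 - 1*1)*(-5) = -124 - 82*(4 - 1)*(-5) = -124 - 246*(-5) = -124 - 82*(-15) = -124 + 1230 = 1106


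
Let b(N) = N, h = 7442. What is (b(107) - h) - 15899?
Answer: -23234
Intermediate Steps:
(b(107) - h) - 15899 = (107 - 1*7442) - 15899 = (107 - 7442) - 15899 = -7335 - 15899 = -23234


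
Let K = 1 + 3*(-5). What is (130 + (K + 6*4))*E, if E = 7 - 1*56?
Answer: -6860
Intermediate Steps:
K = -14 (K = 1 - 15 = -14)
E = -49 (E = 7 - 56 = -49)
(130 + (K + 6*4))*E = (130 + (-14 + 6*4))*(-49) = (130 + (-14 + 24))*(-49) = (130 + 10)*(-49) = 140*(-49) = -6860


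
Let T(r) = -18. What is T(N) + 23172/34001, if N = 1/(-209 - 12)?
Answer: -588846/34001 ≈ -17.318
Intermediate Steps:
N = -1/221 (N = 1/(-221) = -1/221 ≈ -0.0045249)
T(N) + 23172/34001 = -18 + 23172/34001 = -588846/34001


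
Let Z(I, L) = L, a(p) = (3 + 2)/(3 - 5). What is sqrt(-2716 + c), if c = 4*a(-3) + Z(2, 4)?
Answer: I*sqrt(2722) ≈ 52.173*I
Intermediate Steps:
a(p) = -5/2 (a(p) = 5/(-2) = 5*(-1/2) = -5/2)
c = -6 (c = 4*(-5/2) + 4 = -10 + 4 = -6)
sqrt(-2716 + c) = sqrt(-2716 - 6) = sqrt(-2722) = I*sqrt(2722)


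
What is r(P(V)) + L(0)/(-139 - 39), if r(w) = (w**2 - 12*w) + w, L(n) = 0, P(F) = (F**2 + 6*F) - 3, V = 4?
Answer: 962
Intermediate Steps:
P(F) = -3 + F**2 + 6*F
r(w) = w**2 - 11*w
r(P(V)) + L(0)/(-139 - 39) = (-3 + 4**2 + 6*4)*(-11 + (-3 + 4**2 + 6*4)) + 0/(-139 - 39) = (-3 + 16 + 24)*(-11 + (-3 + 16 + 24)) + 0/(-178) = 37*(-11 + 37) - 1/178*0 = 37*26 + 0 = 962 + 0 = 962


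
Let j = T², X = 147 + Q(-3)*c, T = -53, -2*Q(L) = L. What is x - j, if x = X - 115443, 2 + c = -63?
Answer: -236405/2 ≈ -1.1820e+5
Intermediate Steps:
c = -65 (c = -2 - 63 = -65)
Q(L) = -L/2
X = 99/2 (X = 147 - ½*(-3)*(-65) = 147 + (3/2)*(-65) = 147 - 195/2 = 99/2 ≈ 49.500)
j = 2809 (j = (-53)² = 2809)
x = -230787/2 (x = 99/2 - 115443 = -230787/2 ≈ -1.1539e+5)
x - j = -230787/2 - 1*2809 = -230787/2 - 2809 = -236405/2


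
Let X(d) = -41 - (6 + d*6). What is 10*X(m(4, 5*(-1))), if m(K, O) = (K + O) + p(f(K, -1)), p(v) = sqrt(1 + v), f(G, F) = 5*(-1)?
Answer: -410 - 120*I ≈ -410.0 - 120.0*I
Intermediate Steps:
f(G, F) = -5
m(K, O) = K + O + 2*I (m(K, O) = (K + O) + sqrt(1 - 5) = (K + O) + sqrt(-4) = (K + O) + 2*I = K + O + 2*I)
X(d) = -47 - 6*d (X(d) = -41 - (6 + 6*d) = -41 + (-6 - 6*d) = -47 - 6*d)
10*X(m(4, 5*(-1))) = 10*(-47 - 6*(4 + 5*(-1) + 2*I)) = 10*(-47 - 6*(4 - 5 + 2*I)) = 10*(-47 - 6*(-1 + 2*I)) = 10*(-47 + (6 - 12*I)) = 10*(-41 - 12*I) = -410 - 120*I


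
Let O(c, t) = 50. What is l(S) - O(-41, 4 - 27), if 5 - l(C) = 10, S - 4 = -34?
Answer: -55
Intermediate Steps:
S = -30 (S = 4 - 34 = -30)
l(C) = -5 (l(C) = 5 - 1*10 = 5 - 10 = -5)
l(S) - O(-41, 4 - 27) = -5 - 1*50 = -5 - 50 = -55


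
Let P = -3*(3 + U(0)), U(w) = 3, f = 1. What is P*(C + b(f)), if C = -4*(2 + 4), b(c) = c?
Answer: 414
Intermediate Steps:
P = -18 (P = -3*(3 + 3) = -3*6 = -18)
C = -24 (C = -4*6 = -24)
P*(C + b(f)) = -18*(-24 + 1) = -18*(-23) = 414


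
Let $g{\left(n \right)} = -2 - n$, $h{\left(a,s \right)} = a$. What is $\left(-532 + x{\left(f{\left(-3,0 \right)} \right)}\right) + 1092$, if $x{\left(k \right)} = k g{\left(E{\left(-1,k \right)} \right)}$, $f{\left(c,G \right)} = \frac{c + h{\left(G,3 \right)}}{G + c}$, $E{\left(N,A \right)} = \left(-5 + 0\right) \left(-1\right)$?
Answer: $553$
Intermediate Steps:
$E{\left(N,A \right)} = 5$ ($E{\left(N,A \right)} = \left(-5\right) \left(-1\right) = 5$)
$f{\left(c,G \right)} = 1$ ($f{\left(c,G \right)} = \frac{c + G}{G + c} = \frac{G + c}{G + c} = 1$)
$x{\left(k \right)} = - 7 k$ ($x{\left(k \right)} = k \left(-2 - 5\right) = k \left(-7\right) = - 7 k$)
$\left(-532 + x{\left(f{\left(-3,0 \right)} \right)}\right) + 1092 = \left(-532 - 7\right) + 1092 = -539 + 1092 = 553$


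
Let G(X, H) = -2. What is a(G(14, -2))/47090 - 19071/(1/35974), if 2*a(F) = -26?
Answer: -32306572651873/47090 ≈ -6.8606e+8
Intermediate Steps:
a(F) = -13 (a(F) = (½)*(-26) = -13)
a(G(14, -2))/47090 - 19071/(1/35974) = -13/47090 - 19071/(1/35974) = -13*1/47090 - 19071/1/35974 = -13/47090 - 19071*35974 = -13/47090 - 686060154 = -32306572651873/47090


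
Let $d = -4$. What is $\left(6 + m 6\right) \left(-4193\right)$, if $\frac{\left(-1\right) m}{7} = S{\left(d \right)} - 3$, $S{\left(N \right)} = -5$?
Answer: $-1434006$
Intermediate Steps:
$m = 56$ ($m = - 7 \left(-5 - 3\right) = \left(-7\right) \left(-8\right) = 56$)
$\left(6 + m 6\right) \left(-4193\right) = \left(6 + 56 \cdot 6\right) \left(-4193\right) = \left(6 + 336\right) \left(-4193\right) = 342 \left(-4193\right) = -1434006$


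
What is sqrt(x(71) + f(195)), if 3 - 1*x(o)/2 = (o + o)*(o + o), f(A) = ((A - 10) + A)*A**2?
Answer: sqrt(14409178) ≈ 3795.9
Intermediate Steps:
f(A) = A**2*(-10 + 2*A) (f(A) = ((-10 + A) + A)*A**2 = (-10 + 2*A)*A**2 = A**2*(-10 + 2*A))
x(o) = 6 - 8*o**2 (x(o) = 6 - 2*(o + o)*(o + o) = 6 - 2*2*o*2*o = 6 - 8*o**2)
sqrt(x(71) + f(195)) = sqrt((6 - 8*71**2) + 2*195**2*(-5 + 195)) = sqrt((6 - 8*5041) + 2*38025*190) = sqrt((6 - 40328) + 14449500) = sqrt(-40322 + 14449500) = sqrt(14409178)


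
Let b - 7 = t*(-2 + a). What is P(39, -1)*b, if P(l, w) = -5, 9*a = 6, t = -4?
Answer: -185/3 ≈ -61.667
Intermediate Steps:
a = 2/3 (a = (1/9)*6 = 2/3 ≈ 0.66667)
b = 37/3 (b = 7 - 4*(-2 + 2/3) = 7 - 4*(-4/3) = 7 + 16/3 = 37/3 ≈ 12.333)
P(39, -1)*b = -5*37/3 = -185/3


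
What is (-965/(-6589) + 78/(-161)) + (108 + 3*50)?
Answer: 273335305/1060829 ≈ 257.66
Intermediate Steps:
(-965/(-6589) + 78/(-161)) + (108 + 3*50) = (-965*(-1/6589) + 78*(-1/161)) + (108 + 150) = (965/6589 - 78/161) + 258 = -358577/1060829 + 258 = 273335305/1060829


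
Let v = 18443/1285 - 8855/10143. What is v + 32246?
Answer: 2611566164/80955 ≈ 32259.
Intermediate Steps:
v = 1091234/80955 (v = 18443*(1/1285) - 8855*1/10143 = 18443/1285 - 55/63 = 1091234/80955 ≈ 13.480)
v + 32246 = 1091234/80955 + 32246 = 2611566164/80955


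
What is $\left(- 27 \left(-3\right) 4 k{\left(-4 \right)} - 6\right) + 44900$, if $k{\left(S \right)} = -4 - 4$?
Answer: $42302$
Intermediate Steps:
$k{\left(S \right)} = -8$
$\left(- 27 \left(-3\right) 4 k{\left(-4 \right)} - 6\right) + 44900 = \left(- 27 \left(-3\right) 4 \left(-8\right) - 6\right) + 44900 = \left(- 27 \left(\left(-12\right) \left(-8\right)\right) - 6\right) + 44900 = \left(\left(-27\right) 96 - 6\right) + 44900 = \left(-2592 - 6\right) + 44900 = -2598 + 44900 = 42302$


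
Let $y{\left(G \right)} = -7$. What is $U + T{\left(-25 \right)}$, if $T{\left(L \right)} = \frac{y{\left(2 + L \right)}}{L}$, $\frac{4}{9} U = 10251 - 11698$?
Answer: $- \frac{325547}{100} \approx -3255.5$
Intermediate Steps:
$U = - \frac{13023}{4}$ ($U = \frac{9 \left(10251 - 11698\right)}{4} = \frac{9}{4} \left(-1447\right) = - \frac{13023}{4} \approx -3255.8$)
$T{\left(L \right)} = - \frac{7}{L}$
$U + T{\left(-25 \right)} = - \frac{13023}{4} - \frac{7}{-25} = - \frac{13023}{4} - - \frac{7}{25} = - \frac{13023}{4} + \frac{7}{25} = - \frac{325547}{100}$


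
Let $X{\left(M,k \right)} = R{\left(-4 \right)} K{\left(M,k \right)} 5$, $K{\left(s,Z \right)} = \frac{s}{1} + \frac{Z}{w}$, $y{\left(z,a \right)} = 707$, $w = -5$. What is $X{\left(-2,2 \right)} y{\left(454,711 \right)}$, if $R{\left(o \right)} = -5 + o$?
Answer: $76356$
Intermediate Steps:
$K{\left(s,Z \right)} = s - \frac{Z}{5}$ ($K{\left(s,Z \right)} = \frac{s}{1} + \frac{Z}{-5} = s 1 + Z \left(- \frac{1}{5}\right) = s - \frac{Z}{5}$)
$X{\left(M,k \right)} = - 45 M + 9 k$ ($X{\left(M,k \right)} = \left(-5 - 4\right) \left(M - \frac{k}{5}\right) 5 = - 9 \left(M - \frac{k}{5}\right) 5 = \left(- 9 M + \frac{9 k}{5}\right) 5 = - 45 M + 9 k$)
$X{\left(-2,2 \right)} y{\left(454,711 \right)} = \left(\left(-45\right) \left(-2\right) + 9 \cdot 2\right) 707 = \left(90 + 18\right) 707 = 108 \cdot 707 = 76356$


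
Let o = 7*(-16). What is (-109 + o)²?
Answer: 48841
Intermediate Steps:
o = -112
(-109 + o)² = (-109 - 112)² = (-221)² = 48841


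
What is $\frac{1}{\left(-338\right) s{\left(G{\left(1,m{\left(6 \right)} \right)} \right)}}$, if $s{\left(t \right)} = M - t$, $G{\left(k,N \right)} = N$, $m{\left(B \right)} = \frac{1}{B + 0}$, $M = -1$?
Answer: $\frac{3}{1183} \approx 0.0025359$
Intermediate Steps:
$m{\left(B \right)} = \frac{1}{B}$
$s{\left(t \right)} = -1 - t$
$\frac{1}{\left(-338\right) s{\left(G{\left(1,m{\left(6 \right)} \right)} \right)}} = \frac{1}{\left(-338\right) \left(-1 - \frac{1}{6}\right)} = \frac{1}{\left(-338\right) \left(- \frac{7}{6}\right)} = \frac{1}{\frac{1183}{3}} = \frac{3}{1183}$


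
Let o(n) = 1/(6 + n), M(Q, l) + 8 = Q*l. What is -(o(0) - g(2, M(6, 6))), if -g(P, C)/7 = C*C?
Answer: -32929/6 ≈ -5488.2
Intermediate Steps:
M(Q, l) = -8 + Q*l
g(P, C) = -7*C**2 (g(P, C) = -7*C*C = -7*C**2)
-(o(0) - g(2, M(6, 6))) = -(1/(6 + 0) - (-7)*(-8 + 6*6)**2) = -(1/6 - (-7)*(-8 + 36)**2) = -(1/6 - (-7)*28**2) = -(1/6 - (-7)*784) = -(1/6 - 1*(-5488)) = -(1/6 + 5488) = -1*32929/6 = -32929/6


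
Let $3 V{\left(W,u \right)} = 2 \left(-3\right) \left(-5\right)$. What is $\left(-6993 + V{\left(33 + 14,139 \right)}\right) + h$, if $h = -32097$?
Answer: $-39080$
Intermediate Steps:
$V{\left(W,u \right)} = 10$ ($V{\left(W,u \right)} = \frac{2 \left(-3\right) \left(-5\right)}{3} = \frac{\left(-6\right) \left(-5\right)}{3} = \frac{1}{3} \cdot 30 = 10$)
$\left(-6993 + V{\left(33 + 14,139 \right)}\right) + h = \left(-6993 + 10\right) - 32097 = -6983 - 32097 = -39080$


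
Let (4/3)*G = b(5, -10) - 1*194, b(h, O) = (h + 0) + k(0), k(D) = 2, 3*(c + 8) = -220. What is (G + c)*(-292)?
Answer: 194107/3 ≈ 64702.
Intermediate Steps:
c = -244/3 (c = -8 + (⅓)*(-220) = -8 - 220/3 = -244/3 ≈ -81.333)
b(h, O) = 2 + h (b(h, O) = (h + 0) + 2 = h + 2 = 2 + h)
G = -561/4 (G = 3*((2 + 5) - 1*194)/4 = 3*(7 - 194)/4 = (¾)*(-187) = -561/4 ≈ -140.25)
(G + c)*(-292) = (-561/4 - 244/3)*(-292) = -2659/12*(-292) = 194107/3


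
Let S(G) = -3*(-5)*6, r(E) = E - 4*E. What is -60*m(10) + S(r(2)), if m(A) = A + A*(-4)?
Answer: 1890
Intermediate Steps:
r(E) = -3*E
S(G) = 90 (S(G) = 15*6 = 90)
m(A) = -3*A (m(A) = A - 4*A = -3*A)
-60*m(10) + S(r(2)) = -(-180)*10 + 90 = -60*(-30) + 90 = 1800 + 90 = 1890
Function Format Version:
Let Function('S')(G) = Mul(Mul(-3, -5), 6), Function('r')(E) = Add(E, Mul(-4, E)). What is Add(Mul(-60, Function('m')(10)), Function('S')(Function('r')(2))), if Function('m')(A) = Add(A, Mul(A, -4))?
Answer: 1890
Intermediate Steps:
Function('r')(E) = Mul(-3, E)
Function('S')(G) = 90 (Function('S')(G) = Mul(15, 6) = 90)
Function('m')(A) = Mul(-3, A) (Function('m')(A) = Add(A, Mul(-4, A)) = Mul(-3, A))
Add(Mul(-60, Function('m')(10)), Function('S')(Function('r')(2))) = Add(Mul(-60, Mul(-3, 10)), 90) = Add(Mul(-60, -30), 90) = Add(1800, 90) = 1890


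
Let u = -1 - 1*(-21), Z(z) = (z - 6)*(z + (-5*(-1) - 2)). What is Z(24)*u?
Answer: 9720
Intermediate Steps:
Z(z) = (-6 + z)*(3 + z) (Z(z) = (-6 + z)*(z + (5 - 2)) = (-6 + z)*(z + 3) = (-6 + z)*(3 + z))
u = 20 (u = -1 + 21 = 20)
Z(24)*u = (-18 + 24² - 3*24)*20 = (-18 + 576 - 72)*20 = 486*20 = 9720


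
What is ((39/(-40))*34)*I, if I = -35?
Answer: 4641/4 ≈ 1160.3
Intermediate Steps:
((39/(-40))*34)*I = ((39/(-40))*34)*(-35) = ((39*(-1/40))*34)*(-35) = -39/40*34*(-35) = -663/20*(-35) = 4641/4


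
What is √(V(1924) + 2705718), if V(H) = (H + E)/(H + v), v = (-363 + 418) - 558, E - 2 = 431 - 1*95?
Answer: 6*√3682785/7 ≈ 1644.9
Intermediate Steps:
E = 338 (E = 2 + (431 - 1*95) = 2 + (431 - 95) = 2 + 336 = 338)
v = -503 (v = 55 - 558 = -503)
V(H) = (338 + H)/(-503 + H) (V(H) = (H + 338)/(H - 503) = (338 + H)/(-503 + H))
√(V(1924) + 2705718) = √((338 + 1924)/(-503 + 1924) + 2705718) = √(2262/1421 + 2705718) = √((1/1421)*2262 + 2705718) = √(78/49 + 2705718) = √(132580260/49) = 6*√3682785/7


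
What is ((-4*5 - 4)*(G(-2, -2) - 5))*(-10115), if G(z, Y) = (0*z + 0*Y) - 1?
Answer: -1456560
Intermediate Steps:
G(z, Y) = -1 (G(z, Y) = (0 + 0) - 1 = 0 - 1 = -1)
((-4*5 - 4)*(G(-2, -2) - 5))*(-10115) = ((-4*5 - 4)*(-1 - 5))*(-10115) = ((-20 - 4)*(-6))*(-10115) = -24*(-6)*(-10115) = 144*(-10115) = -1456560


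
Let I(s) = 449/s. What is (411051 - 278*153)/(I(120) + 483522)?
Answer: 44222040/58023089 ≈ 0.76215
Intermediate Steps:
(411051 - 278*153)/(I(120) + 483522) = (411051 - 278*153)/(449/120 + 483522) = (411051 - 42534)/(449*(1/120) + 483522) = 368517/(449/120 + 483522) = 368517/(58023089/120) = 368517*(120/58023089) = 44222040/58023089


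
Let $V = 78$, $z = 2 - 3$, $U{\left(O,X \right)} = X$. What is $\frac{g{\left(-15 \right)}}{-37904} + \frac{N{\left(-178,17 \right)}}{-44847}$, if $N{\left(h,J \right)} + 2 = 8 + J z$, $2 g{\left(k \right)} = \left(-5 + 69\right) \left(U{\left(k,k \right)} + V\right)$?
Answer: $- \frac{511333}{9658413} \approx -0.052942$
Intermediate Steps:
$z = -1$
$g{\left(k \right)} = 2496 + 32 k$ ($g{\left(k \right)} = \frac{\left(-5 + 69\right) \left(k + 78\right)}{2} = \frac{64 \left(78 + k\right)}{2} = \frac{4992 + 64 k}{2} = 2496 + 32 k$)
$N{\left(h,J \right)} = 6 - J$ ($N{\left(h,J \right)} = -2 + \left(8 + J \left(-1\right)\right) = -2 - \left(-8 + J\right) = 6 - J$)
$\frac{g{\left(-15 \right)}}{-37904} + \frac{N{\left(-178,17 \right)}}{-44847} = \frac{2496 + 32 \left(-15\right)}{-37904} + \frac{6 - 17}{-44847} = \left(2496 - 480\right) \left(- \frac{1}{37904}\right) + \left(6 - 17\right) \left(- \frac{1}{44847}\right) = 2016 \left(- \frac{1}{37904}\right) - - \frac{1}{4077} = - \frac{126}{2369} + \frac{1}{4077} = - \frac{511333}{9658413}$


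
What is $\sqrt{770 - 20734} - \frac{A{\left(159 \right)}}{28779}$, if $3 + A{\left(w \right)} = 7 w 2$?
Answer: $- \frac{741}{9593} + 2 i \sqrt{4991} \approx -0.077244 + 141.29 i$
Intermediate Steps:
$A{\left(w \right)} = -3 + 14 w$ ($A{\left(w \right)} = -3 + 7 w 2 = -3 + 14 w$)
$\sqrt{770 - 20734} - \frac{A{\left(159 \right)}}{28779} = \sqrt{770 - 20734} - \frac{-3 + 14 \cdot 159}{28779} = \sqrt{-19964} - \left(-3 + 2226\right) \frac{1}{28779} = 2 i \sqrt{4991} - 2223 \cdot \frac{1}{28779} = 2 i \sqrt{4991} - \frac{741}{9593} = - \frac{741}{9593} + 2 i \sqrt{4991}$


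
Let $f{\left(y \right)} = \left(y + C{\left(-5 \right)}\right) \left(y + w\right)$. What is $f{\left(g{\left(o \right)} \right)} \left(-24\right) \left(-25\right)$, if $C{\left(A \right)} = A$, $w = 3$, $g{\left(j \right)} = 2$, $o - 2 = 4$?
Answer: $-9000$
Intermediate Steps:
$o = 6$ ($o = 2 + 4 = 6$)
$f{\left(y \right)} = \left(-5 + y\right) \left(3 + y\right)$ ($f{\left(y \right)} = \left(y - 5\right) \left(y + 3\right) = \left(-5 + y\right) \left(3 + y\right)$)
$f{\left(g{\left(o \right)} \right)} \left(-24\right) \left(-25\right) = \left(-15 + 2^{2} - 4\right) \left(-24\right) \left(-25\right) = \left(-15 + 4 - 4\right) \left(-24\right) \left(-25\right) = \left(-15\right) \left(-24\right) \left(-25\right) = 360 \left(-25\right) = -9000$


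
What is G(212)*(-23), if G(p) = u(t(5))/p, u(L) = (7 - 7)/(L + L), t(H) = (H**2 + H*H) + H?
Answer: 0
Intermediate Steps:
t(H) = H + 2*H**2 (t(H) = (H**2 + H**2) + H = 2*H**2 + H = H + 2*H**2)
u(L) = 0 (u(L) = 0/((2*L)) = 0*(1/(2*L)) = 0)
G(p) = 0 (G(p) = 0/p = 0)
G(212)*(-23) = 0*(-23) = 0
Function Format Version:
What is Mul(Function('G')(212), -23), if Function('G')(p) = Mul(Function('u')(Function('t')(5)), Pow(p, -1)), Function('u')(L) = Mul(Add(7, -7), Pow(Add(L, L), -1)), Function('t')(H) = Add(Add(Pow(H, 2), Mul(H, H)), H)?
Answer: 0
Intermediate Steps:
Function('t')(H) = Add(H, Mul(2, Pow(H, 2))) (Function('t')(H) = Add(Add(Pow(H, 2), Pow(H, 2)), H) = Add(Mul(2, Pow(H, 2)), H) = Add(H, Mul(2, Pow(H, 2))))
Function('u')(L) = 0 (Function('u')(L) = Mul(0, Pow(Mul(2, L), -1)) = Mul(0, Mul(Rational(1, 2), Pow(L, -1))) = 0)
Function('G')(p) = 0 (Function('G')(p) = Mul(0, Pow(p, -1)) = 0)
Mul(Function('G')(212), -23) = Mul(0, -23) = 0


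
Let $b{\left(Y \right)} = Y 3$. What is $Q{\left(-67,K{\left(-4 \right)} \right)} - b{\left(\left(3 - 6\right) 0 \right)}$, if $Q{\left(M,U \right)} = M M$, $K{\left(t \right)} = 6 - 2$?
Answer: $4489$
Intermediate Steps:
$K{\left(t \right)} = 4$ ($K{\left(t \right)} = 6 - 2 = 4$)
$Q{\left(M,U \right)} = M^{2}$
$b{\left(Y \right)} = 3 Y$
$Q{\left(-67,K{\left(-4 \right)} \right)} - b{\left(\left(3 - 6\right) 0 \right)} = \left(-67\right)^{2} - 3 \left(3 - 6\right) 0 = 4489 - 3 \left(\left(-3\right) 0\right) = 4489 - 3 \cdot 0 = 4489 - 0 = 4489 + 0 = 4489$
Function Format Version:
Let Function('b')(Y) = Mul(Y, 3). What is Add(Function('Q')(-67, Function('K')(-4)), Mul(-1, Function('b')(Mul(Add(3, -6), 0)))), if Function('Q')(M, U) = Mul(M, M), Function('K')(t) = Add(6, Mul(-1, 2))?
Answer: 4489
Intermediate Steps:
Function('K')(t) = 4 (Function('K')(t) = Add(6, -2) = 4)
Function('Q')(M, U) = Pow(M, 2)
Function('b')(Y) = Mul(3, Y)
Add(Function('Q')(-67, Function('K')(-4)), Mul(-1, Function('b')(Mul(Add(3, -6), 0)))) = Add(Pow(-67, 2), Mul(-1, Mul(3, Mul(Add(3, -6), 0)))) = Add(4489, Mul(-1, Mul(3, Mul(-3, 0)))) = Add(4489, Mul(-1, Mul(3, 0))) = Add(4489, Mul(-1, 0)) = Add(4489, 0) = 4489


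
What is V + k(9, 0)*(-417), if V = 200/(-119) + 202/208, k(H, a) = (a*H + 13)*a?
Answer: -8781/12376 ≈ -0.70952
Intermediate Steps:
k(H, a) = a*(13 + H*a) (k(H, a) = (H*a + 13)*a = (13 + H*a)*a = a*(13 + H*a))
V = -8781/12376 (V = 200*(-1/119) + 202*(1/208) = -200/119 + 101/104 = -8781/12376 ≈ -0.70952)
V + k(9, 0)*(-417) = -8781/12376 + (0*(13 + 9*0))*(-417) = -8781/12376 + (0*(13 + 0))*(-417) = -8781/12376 + (0*13)*(-417) = -8781/12376 + 0*(-417) = -8781/12376 + 0 = -8781/12376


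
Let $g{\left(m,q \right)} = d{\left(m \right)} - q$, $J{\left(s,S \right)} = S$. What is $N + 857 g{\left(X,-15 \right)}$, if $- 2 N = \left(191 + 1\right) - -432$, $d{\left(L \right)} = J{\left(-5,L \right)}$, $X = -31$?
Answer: $-14024$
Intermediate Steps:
$d{\left(L \right)} = L$
$g{\left(m,q \right)} = m - q$
$N = -312$ ($N = - \frac{\left(191 + 1\right) - -432}{2} = - \frac{192 + 432}{2} = \left(- \frac{1}{2}\right) 624 = -312$)
$N + 857 g{\left(X,-15 \right)} = -312 + 857 \left(-31 - -15\right) = -312 + 857 \left(-31 + 15\right) = -312 + 857 \left(-16\right) = -312 - 13712 = -14024$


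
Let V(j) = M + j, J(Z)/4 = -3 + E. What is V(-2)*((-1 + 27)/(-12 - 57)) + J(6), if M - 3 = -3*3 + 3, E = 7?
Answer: 1234/69 ≈ 17.884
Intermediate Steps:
M = -3 (M = 3 + (-3*3 + 3) = 3 + (-9 + 3) = 3 - 6 = -3)
J(Z) = 16 (J(Z) = 4*(-3 + 7) = 4*4 = 16)
V(j) = -3 + j
V(-2)*((-1 + 27)/(-12 - 57)) + J(6) = (-3 - 2)*((-1 + 27)/(-12 - 57)) + 16 = -130/(-69) + 16 = -130*(-1)/69 + 16 = -5*(-26/69) + 16 = 130/69 + 16 = 1234/69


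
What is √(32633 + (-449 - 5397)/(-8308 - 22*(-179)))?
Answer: 6*√4327879755/2185 ≈ 180.65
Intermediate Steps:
√(32633 + (-449 - 5397)/(-8308 - 22*(-179))) = √(32633 - 5846/(-8308 + 3938)) = √(32633 - 5846/(-4370)) = √(32633 - 5846*(-1/4370)) = √(32633 + 2923/2185) = √(71306028/2185) = 6*√4327879755/2185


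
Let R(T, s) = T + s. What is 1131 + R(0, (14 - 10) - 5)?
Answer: 1130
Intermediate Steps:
1131 + R(0, (14 - 10) - 5) = 1131 + (0 + ((14 - 10) - 5)) = 1131 + (0 + (4 - 5)) = 1131 + (0 - 1) = 1131 - 1 = 1130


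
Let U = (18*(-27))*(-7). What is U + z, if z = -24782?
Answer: -21380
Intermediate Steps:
U = 3402 (U = -486*(-7) = 3402)
U + z = 3402 - 24782 = -21380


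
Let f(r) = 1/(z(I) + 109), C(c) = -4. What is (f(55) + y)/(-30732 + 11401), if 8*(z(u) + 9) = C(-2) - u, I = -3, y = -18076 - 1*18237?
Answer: 29014079/15445469 ≈ 1.8785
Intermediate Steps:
y = -36313 (y = -18076 - 18237 = -36313)
z(u) = -19/2 - u/8 (z(u) = -9 + (-4 - u)/8 = -9 + (-1/2 - u/8) = -19/2 - u/8)
f(r) = 8/799 (f(r) = 1/((-19/2 - 1/8*(-3)) + 109) = 1/((-19/2 + 3/8) + 109) = 1/(-73/8 + 109) = 1/(799/8) = 8/799)
(f(55) + y)/(-30732 + 11401) = (8/799 - 36313)/(-30732 + 11401) = -29014079/799/(-19331) = -29014079/799*(-1/19331) = 29014079/15445469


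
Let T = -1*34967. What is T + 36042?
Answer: 1075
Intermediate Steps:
T = -34967
T + 36042 = -34967 + 36042 = 1075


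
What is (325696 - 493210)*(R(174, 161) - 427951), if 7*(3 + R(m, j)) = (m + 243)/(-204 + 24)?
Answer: 5018183925661/70 ≈ 7.1688e+10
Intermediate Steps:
R(m, j) = -447/140 - m/1260 (R(m, j) = -3 + ((m + 243)/(-204 + 24))/7 = -3 + ((243 + m)/(-180))/7 = -3 + ((243 + m)*(-1/180))/7 = -3 + (-27/20 - m/180)/7 = -3 + (-27/140 - m/1260) = -447/140 - m/1260)
(325696 - 493210)*(R(174, 161) - 427951) = (325696 - 493210)*((-447/140 - 1/1260*174) - 427951) = -167514*((-447/140 - 29/210) - 427951) = -167514*(-1399/420 - 427951) = -167514*(-179740819/420) = 5018183925661/70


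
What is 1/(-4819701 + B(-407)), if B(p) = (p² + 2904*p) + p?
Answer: -1/5836387 ≈ -1.7134e-7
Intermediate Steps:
B(p) = p² + 2905*p
1/(-4819701 + B(-407)) = 1/(-4819701 - 407*(2905 - 407)) = 1/(-4819701 - 407*2498) = 1/(-4819701 - 1016686) = 1/(-5836387) = -1/5836387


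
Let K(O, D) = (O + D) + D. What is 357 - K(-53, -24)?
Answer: 458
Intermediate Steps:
K(O, D) = O + 2*D (K(O, D) = (D + O) + D = O + 2*D)
357 - K(-53, -24) = 357 - (-53 + 2*(-24)) = 357 - (-53 - 48) = 357 - 1*(-101) = 357 + 101 = 458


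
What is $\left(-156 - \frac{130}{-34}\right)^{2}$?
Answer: $\frac{6692569}{289} \approx 23158.0$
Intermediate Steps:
$\left(-156 - \frac{130}{-34}\right)^{2} = \left(-156 - - \frac{65}{17}\right)^{2} = \left(-156 + \frac{65}{17}\right)^{2} = \left(- \frac{2587}{17}\right)^{2} = \frac{6692569}{289}$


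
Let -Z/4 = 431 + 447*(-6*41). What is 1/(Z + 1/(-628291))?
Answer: 628291/275269366083 ≈ 2.2825e-6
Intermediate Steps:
Z = 438124 (Z = -4*(431 + 447*(-6*41)) = -4*(431 + 447*(-246)) = -4*(431 - 109962) = -4*(-109531) = 438124)
1/(Z + 1/(-628291)) = 1/(438124 + 1/(-628291)) = 1/(438124 - 1/628291) = 1/(275269366083/628291) = 628291/275269366083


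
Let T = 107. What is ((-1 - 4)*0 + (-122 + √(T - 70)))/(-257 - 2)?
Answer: 122/259 - √37/259 ≈ 0.44756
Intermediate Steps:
((-1 - 4)*0 + (-122 + √(T - 70)))/(-257 - 2) = ((-1 - 4)*0 + (-122 + √(107 - 70)))/(-257 - 2) = (-5*0 + (-122 + √37))/(-259) = (0 + (-122 + √37))*(-1/259) = (-122 + √37)*(-1/259) = 122/259 - √37/259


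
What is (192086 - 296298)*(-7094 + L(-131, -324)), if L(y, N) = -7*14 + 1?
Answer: 749388492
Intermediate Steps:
L(y, N) = -97 (L(y, N) = -98 + 1 = -97)
(192086 - 296298)*(-7094 + L(-131, -324)) = (192086 - 296298)*(-7094 - 97) = -104212*(-7191) = 749388492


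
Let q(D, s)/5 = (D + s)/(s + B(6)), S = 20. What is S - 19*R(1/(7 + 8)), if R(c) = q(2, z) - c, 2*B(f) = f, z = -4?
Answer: -2531/15 ≈ -168.73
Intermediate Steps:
B(f) = f/2
q(D, s) = 5*(D + s)/(3 + s) (q(D, s) = 5*((D + s)/(s + (½)*6)) = 5*((D + s)/(s + 3)) = 5*((D + s)/(3 + s)) = 5*(D + s)/(3 + s))
R(c) = 10 - c (R(c) = 5*(2 - 4)/(3 - 4) - c = 5*(-2)/(-1) - c = 5*(-1)*(-2) - c = 10 - c)
S - 19*R(1/(7 + 8)) = 20 - 19*(10 - 1/(7 + 8)) = 20 - 19*(10 - 1/15) = 20 - 19*149/15 = 20 - 2831/15 = -2531/15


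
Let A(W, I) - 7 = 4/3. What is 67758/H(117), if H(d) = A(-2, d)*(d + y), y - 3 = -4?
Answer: 101637/1450 ≈ 70.094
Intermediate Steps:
y = -1 (y = 3 - 4 = -1)
A(W, I) = 25/3 (A(W, I) = 7 + 4/3 = 25/3)
H(d) = -25/3 + 25*d/3 (H(d) = 25*(d - 1)/3 = 25*(-1 + d)/3 = -25/3 + 25*d/3)
67758/H(117) = 67758/(-25/3 + (25/3)*117) = 67758/(-25/3 + 975) = 67758/(2900/3) = 67758*(3/2900) = 101637/1450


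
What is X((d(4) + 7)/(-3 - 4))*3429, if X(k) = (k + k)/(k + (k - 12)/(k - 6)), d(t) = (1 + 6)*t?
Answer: 188595/19 ≈ 9926.0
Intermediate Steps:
d(t) = 7*t
X(k) = 2*k/(k + (-12 + k)/(-6 + k)) (X(k) = (2*k)/(k + (-12 + k)/(-6 + k)) = 2*k/(k + (-12 + k)/(-6 + k)))
X((d(4) + 7)/(-3 - 4))*3429 = (2*((7*4 + 7)/(-3 - 4))*(-6 + (7*4 + 7)/(-3 - 4))/(-12 + ((7*4 + 7)/(-3 - 4))**2 - 5*(7*4 + 7)/(-3 - 4)))*3429 = (2*((28 + 7)/(-7))*(-6 + (28 + 7)/(-7))/(-12 + ((28 + 7)/(-7))**2 - 5*(28 + 7)/(-7)))*3429 = (2*(35*(-1/7))*(-6 + 35*(-1/7))/(-12 + (35*(-1/7))**2 - 175*(-1)/7))*3429 = (2*(-5)*(-6 - 5)/(-12 + (-5)**2 - 5*(-5)))*3429 = (2*(-5)*(-11)/(-12 + 25 + 25))*3429 = (2*(-5)*(-11)/38)*3429 = (2*(-5)*(1/38)*(-11))*3429 = (55/19)*3429 = 188595/19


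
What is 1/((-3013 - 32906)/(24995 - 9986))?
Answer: -5003/11973 ≈ -0.41786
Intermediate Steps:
1/((-3013 - 32906)/(24995 - 9986)) = 1/(-35919/15009) = 1/(-35919*1/15009) = 1/(-11973/5003) = -5003/11973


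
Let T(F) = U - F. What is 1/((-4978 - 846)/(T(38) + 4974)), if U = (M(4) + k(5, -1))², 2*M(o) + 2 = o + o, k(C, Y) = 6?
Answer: -5017/5824 ≈ -0.86143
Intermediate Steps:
M(o) = -1 + o (M(o) = -1 + (o + o)/2 = -1 + (2*o)/2 = -1 + o)
U = 81 (U = ((-1 + 4) + 6)² = (3 + 6)² = 9² = 81)
T(F) = 81 - F
1/((-4978 - 846)/(T(38) + 4974)) = 1/((-4978 - 846)/((81 - 1*38) + 4974)) = 1/(-5824/((81 - 38) + 4974)) = 1/(-5824/(43 + 4974)) = 1/(-5824/5017) = -5017/5824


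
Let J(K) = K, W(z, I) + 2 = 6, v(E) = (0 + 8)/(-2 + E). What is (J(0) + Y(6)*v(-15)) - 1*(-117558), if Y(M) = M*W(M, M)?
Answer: 1998294/17 ≈ 1.1755e+5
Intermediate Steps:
v(E) = 8/(-2 + E)
W(z, I) = 4 (W(z, I) = -2 + 6 = 4)
Y(M) = 4*M (Y(M) = M*4 = 4*M)
(J(0) + Y(6)*v(-15)) - 1*(-117558) = (0 + (4*6)*(8/(-2 - 15))) - 1*(-117558) = (0 + 24*(8/(-17))) + 117558 = (0 + 24*(8*(-1/17))) + 117558 = (0 + 24*(-8/17)) + 117558 = (0 - 192/17) + 117558 = -192/17 + 117558 = 1998294/17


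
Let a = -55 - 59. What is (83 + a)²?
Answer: 961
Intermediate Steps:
a = -114
(83 + a)² = (83 - 114)² = (-31)² = 961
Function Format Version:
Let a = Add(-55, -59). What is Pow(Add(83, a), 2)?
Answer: 961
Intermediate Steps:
a = -114
Pow(Add(83, a), 2) = Pow(Add(83, -114), 2) = Pow(-31, 2) = 961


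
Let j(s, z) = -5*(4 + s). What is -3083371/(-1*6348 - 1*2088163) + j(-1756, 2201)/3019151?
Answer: 9327510554381/6323644980161 ≈ 1.4750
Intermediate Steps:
j(s, z) = -20 - 5*s
-3083371/(-1*6348 - 1*2088163) + j(-1756, 2201)/3019151 = -3083371/(-1*6348 - 1*2088163) + (-20 - 5*(-1756))/3019151 = -3083371/(-6348 - 2088163) + (-20 + 8780)*(1/3019151) = -3083371/(-2094511) + 8760*(1/3019151) = -3083371*(-1/2094511) + 8760/3019151 = 3083371/2094511 + 8760/3019151 = 9327510554381/6323644980161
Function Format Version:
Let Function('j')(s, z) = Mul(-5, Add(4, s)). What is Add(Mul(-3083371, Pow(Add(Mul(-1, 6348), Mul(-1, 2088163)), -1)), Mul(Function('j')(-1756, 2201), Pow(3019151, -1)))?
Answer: Rational(9327510554381, 6323644980161) ≈ 1.4750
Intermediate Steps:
Function('j')(s, z) = Add(-20, Mul(-5, s))
Add(Mul(-3083371, Pow(Add(Mul(-1, 6348), Mul(-1, 2088163)), -1)), Mul(Function('j')(-1756, 2201), Pow(3019151, -1))) = Add(Mul(-3083371, Pow(Add(Mul(-1, 6348), Mul(-1, 2088163)), -1)), Mul(Add(-20, Mul(-5, -1756)), Pow(3019151, -1))) = Add(Mul(-3083371, Pow(Add(-6348, -2088163), -1)), Mul(Add(-20, 8780), Rational(1, 3019151))) = Add(Mul(-3083371, Pow(-2094511, -1)), Mul(8760, Rational(1, 3019151))) = Add(Mul(-3083371, Rational(-1, 2094511)), Rational(8760, 3019151)) = Add(Rational(3083371, 2094511), Rational(8760, 3019151)) = Rational(9327510554381, 6323644980161)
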